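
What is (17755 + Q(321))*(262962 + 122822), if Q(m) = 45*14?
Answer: 7092638840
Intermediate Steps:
Q(m) = 630
(17755 + Q(321))*(262962 + 122822) = (17755 + 630)*(262962 + 122822) = 18385*385784 = 7092638840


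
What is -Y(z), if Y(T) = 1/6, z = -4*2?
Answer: -⅙ ≈ -0.16667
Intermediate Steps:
z = -8
Y(T) = ⅙
-Y(z) = -1*⅙ = -⅙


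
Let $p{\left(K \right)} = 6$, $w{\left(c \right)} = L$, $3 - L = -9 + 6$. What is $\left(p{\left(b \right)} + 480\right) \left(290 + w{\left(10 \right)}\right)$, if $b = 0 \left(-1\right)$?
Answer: $143856$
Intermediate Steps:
$b = 0$
$L = 6$ ($L = 3 - \left(-9 + 6\right) = 3 - -3 = 3 + 3 = 6$)
$w{\left(c \right)} = 6$
$\left(p{\left(b \right)} + 480\right) \left(290 + w{\left(10 \right)}\right) = \left(6 + 480\right) \left(290 + 6\right) = 486 \cdot 296 = 143856$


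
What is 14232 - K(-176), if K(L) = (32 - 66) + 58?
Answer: 14208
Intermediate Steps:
K(L) = 24 (K(L) = -34 + 58 = 24)
14232 - K(-176) = 14232 - 1*24 = 14232 - 24 = 14208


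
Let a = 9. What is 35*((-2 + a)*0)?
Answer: 0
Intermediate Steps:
35*((-2 + a)*0) = 35*((-2 + 9)*0) = 35*(7*0) = 35*0 = 0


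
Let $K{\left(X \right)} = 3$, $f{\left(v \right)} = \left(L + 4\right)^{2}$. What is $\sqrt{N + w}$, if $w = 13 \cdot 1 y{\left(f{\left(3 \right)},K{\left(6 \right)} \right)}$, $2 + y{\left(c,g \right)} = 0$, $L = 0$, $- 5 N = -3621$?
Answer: $\frac{\sqrt{17455}}{5} \approx 26.423$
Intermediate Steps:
$N = \frac{3621}{5}$ ($N = \left(- \frac{1}{5}\right) \left(-3621\right) = \frac{3621}{5} \approx 724.2$)
$f{\left(v \right)} = 16$ ($f{\left(v \right)} = \left(0 + 4\right)^{2} = 4^{2} = 16$)
$y{\left(c,g \right)} = -2$ ($y{\left(c,g \right)} = -2 + 0 = -2$)
$w = -26$ ($w = 13 \cdot 1 \left(-2\right) = 13 \left(-2\right) = -26$)
$\sqrt{N + w} = \sqrt{\frac{3621}{5} - 26} = \sqrt{\frac{3491}{5}} = \frac{\sqrt{17455}}{5}$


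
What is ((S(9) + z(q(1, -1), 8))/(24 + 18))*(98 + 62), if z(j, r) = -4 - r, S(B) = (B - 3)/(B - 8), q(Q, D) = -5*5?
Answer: -160/7 ≈ -22.857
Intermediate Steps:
q(Q, D) = -25
S(B) = (-3 + B)/(-8 + B)
((S(9) + z(q(1, -1), 8))/(24 + 18))*(98 + 62) = (((-3 + 9)/(-8 + 9) + (-4 - 1*8))/(24 + 18))*(98 + 62) = ((6/1 + (-4 - 8))/42)*160 = ((1*6 - 12)*(1/42))*160 = ((6 - 12)*(1/42))*160 = -6*1/42*160 = -⅐*160 = -160/7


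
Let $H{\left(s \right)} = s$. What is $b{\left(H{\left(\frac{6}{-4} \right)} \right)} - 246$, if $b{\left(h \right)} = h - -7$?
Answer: $- \frac{481}{2} \approx -240.5$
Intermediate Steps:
$b{\left(h \right)} = 7 + h$ ($b{\left(h \right)} = h + 7 = 7 + h$)
$b{\left(H{\left(\frac{6}{-4} \right)} \right)} - 246 = \left(7 + \frac{6}{-4}\right) - 246 = \left(7 + 6 \left(- \frac{1}{4}\right)\right) - 246 = \left(7 - \frac{3}{2}\right) - 246 = \frac{11}{2} - 246 = - \frac{481}{2}$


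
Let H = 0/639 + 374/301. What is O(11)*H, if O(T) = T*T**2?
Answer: 497794/301 ≈ 1653.8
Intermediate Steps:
O(T) = T**3
H = 374/301 (H = 0*(1/639) + 374*(1/301) = 0 + 374/301 = 374/301 ≈ 1.2425)
O(11)*H = 11**3*(374/301) = 1331*(374/301) = 497794/301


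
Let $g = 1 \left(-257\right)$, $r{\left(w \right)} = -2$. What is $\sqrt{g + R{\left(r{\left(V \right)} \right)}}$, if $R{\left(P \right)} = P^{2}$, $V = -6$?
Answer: $i \sqrt{253} \approx 15.906 i$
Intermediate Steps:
$g = -257$
$\sqrt{g + R{\left(r{\left(V \right)} \right)}} = \sqrt{-257 + \left(-2\right)^{2}} = \sqrt{-257 + 4} = \sqrt{-253} = i \sqrt{253}$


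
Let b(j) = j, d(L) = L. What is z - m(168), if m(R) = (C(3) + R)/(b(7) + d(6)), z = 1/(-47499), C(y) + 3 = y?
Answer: -7979845/617487 ≈ -12.923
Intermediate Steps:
C(y) = -3 + y
z = -1/47499 ≈ -2.1053e-5
m(R) = R/13 (m(R) = ((-3 + 3) + R)/(7 + 6) = (0 + R)/13 = R*(1/13) = R/13)
z - m(168) = -1/47499 - 168/13 = -7979845/617487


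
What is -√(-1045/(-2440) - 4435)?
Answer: -I*√264016662/244 ≈ -66.593*I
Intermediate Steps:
-√(-1045/(-2440) - 4435) = -√(-1045*(-1/2440) - 4435) = -√(209/488 - 4435) = -√(-2164071/488) = -I*√264016662/244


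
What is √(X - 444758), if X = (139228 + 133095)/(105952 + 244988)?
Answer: I*√13693950795783795/175470 ≈ 666.9*I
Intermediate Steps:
X = 272323/350940 ≈ 0.77598
√(X - 444758) = √(272323/350940 - 444758) = √(-156083100197/350940) = I*√13693950795783795/175470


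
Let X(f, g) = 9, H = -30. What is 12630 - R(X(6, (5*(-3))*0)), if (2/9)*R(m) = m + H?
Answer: 25449/2 ≈ 12725.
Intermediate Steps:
R(m) = -135 + 9*m/2 (R(m) = 9*(m - 30)/2 = 9*(-30 + m)/2 = -135 + 9*m/2)
12630 - R(X(6, (5*(-3))*0)) = 12630 - (-135 + (9/2)*9) = 12630 - (-135 + 81/2) = 12630 - 1*(-189/2) = 12630 + 189/2 = 25449/2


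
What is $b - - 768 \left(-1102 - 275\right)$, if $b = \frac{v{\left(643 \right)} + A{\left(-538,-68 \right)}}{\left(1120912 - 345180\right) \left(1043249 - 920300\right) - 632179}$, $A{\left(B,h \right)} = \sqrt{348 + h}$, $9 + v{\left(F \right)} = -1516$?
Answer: $- \frac{100862328368912629}{95374841489} + \frac{2 \sqrt{70}}{95374841489} \approx -1.0575 \cdot 10^{6}$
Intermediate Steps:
$v{\left(F \right)} = -1525$ ($v{\left(F \right)} = -9 - 1516 = -1525$)
$b = - \frac{1525}{95374841489} + \frac{2 \sqrt{70}}{95374841489}$ ($b = \frac{-1525 + \sqrt{348 - 68}}{\left(1120912 - 345180\right) \left(1043249 - 920300\right) - 632179} = \frac{-1525 + \sqrt{280}}{775732 \cdot 122949 - 632179} = \frac{-1525 + 2 \sqrt{70}}{95375473668 - 632179} = \frac{-1525 + 2 \sqrt{70}}{95374841489} = \left(-1525 + 2 \sqrt{70}\right) \frac{1}{95374841489} = - \frac{1525}{95374841489} + \frac{2 \sqrt{70}}{95374841489} \approx -1.5814 \cdot 10^{-8}$)
$b - - 768 \left(-1102 - 275\right) = \left(- \frac{1525}{95374841489} + \frac{2 \sqrt{70}}{95374841489}\right) - - 768 \left(-1102 - 275\right) = \left(- \frac{1525}{95374841489} + \frac{2 \sqrt{70}}{95374841489}\right) - \left(-768\right) \left(-1377\right) = \left(- \frac{1525}{95374841489} + \frac{2 \sqrt{70}}{95374841489}\right) - 1057536 = - \frac{100862328368912629}{95374841489} + \frac{2 \sqrt{70}}{95374841489}$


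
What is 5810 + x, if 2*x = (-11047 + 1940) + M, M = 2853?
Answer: 2683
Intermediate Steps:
x = -3127 (x = ((-11047 + 1940) + 2853)/2 = (-9107 + 2853)/2 = (½)*(-6254) = -3127)
5810 + x = 5810 - 3127 = 2683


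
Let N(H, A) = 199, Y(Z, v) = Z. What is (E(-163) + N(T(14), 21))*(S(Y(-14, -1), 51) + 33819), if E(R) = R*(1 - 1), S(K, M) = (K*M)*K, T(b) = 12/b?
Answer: 8719185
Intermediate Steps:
S(K, M) = M*K²
E(R) = 0 (E(R) = R*0 = 0)
(E(-163) + N(T(14), 21))*(S(Y(-14, -1), 51) + 33819) = (0 + 199)*(51*(-14)² + 33819) = 199*(51*196 + 33819) = 199*(9996 + 33819) = 199*43815 = 8719185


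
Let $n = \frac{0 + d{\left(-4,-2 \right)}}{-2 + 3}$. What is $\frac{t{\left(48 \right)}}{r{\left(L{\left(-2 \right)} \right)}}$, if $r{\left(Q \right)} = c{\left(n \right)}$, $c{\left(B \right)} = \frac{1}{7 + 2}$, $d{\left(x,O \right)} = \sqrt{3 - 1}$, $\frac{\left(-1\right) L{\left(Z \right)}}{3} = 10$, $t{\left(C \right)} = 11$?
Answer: $99$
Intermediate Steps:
$L{\left(Z \right)} = -30$ ($L{\left(Z \right)} = \left(-3\right) 10 = -30$)
$d{\left(x,O \right)} = \sqrt{2}$
$n = \sqrt{2}$ ($n = \frac{0 + \sqrt{2}}{-2 + 3} = \frac{\sqrt{2}}{1} = \sqrt{2} \cdot 1 = \sqrt{2} \approx 1.4142$)
$c{\left(B \right)} = \frac{1}{9}$
$r{\left(Q \right)} = \frac{1}{9}$
$\frac{t{\left(48 \right)}}{r{\left(L{\left(-2 \right)} \right)}} = 11 \frac{1}{\frac{1}{9}} = 11 \cdot 9 = 99$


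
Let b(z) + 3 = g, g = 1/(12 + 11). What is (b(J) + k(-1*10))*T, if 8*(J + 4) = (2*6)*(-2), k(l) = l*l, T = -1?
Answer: -2232/23 ≈ -97.043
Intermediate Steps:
k(l) = l²
g = 1/23 ≈ 0.043478
J = -7 (J = -4 + ((2*6)*(-2))/8 = -4 + (12*(-2))/8 = -4 + (⅛)*(-24) = -4 - 3 = -7)
b(z) = -68/23 (b(z) = -3 + 1/23 = -68/23)
(b(J) + k(-1*10))*T = (-68/23 + (-1*10)²)*(-1) = (-68/23 + (-10)²)*(-1) = (-68/23 + 100)*(-1) = (2232/23)*(-1) = -2232/23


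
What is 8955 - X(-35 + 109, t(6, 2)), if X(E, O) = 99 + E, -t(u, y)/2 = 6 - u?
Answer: 8782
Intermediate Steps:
t(u, y) = -12 + 2*u (t(u, y) = -2*(6 - u) = -12 + 2*u)
8955 - X(-35 + 109, t(6, 2)) = 8955 - (99 + (-35 + 109)) = 8955 - (99 + 74) = 8955 - 1*173 = 8955 - 173 = 8782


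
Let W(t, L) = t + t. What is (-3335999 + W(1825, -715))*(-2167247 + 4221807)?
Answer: -6846510961440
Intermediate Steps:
W(t, L) = 2*t
(-3335999 + W(1825, -715))*(-2167247 + 4221807) = (-3335999 + 2*1825)*(-2167247 + 4221807) = (-3335999 + 3650)*2054560 = -3332349*2054560 = -6846510961440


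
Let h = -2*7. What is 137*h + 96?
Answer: -1822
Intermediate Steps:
h = -14
137*h + 96 = 137*(-14) + 96 = -1918 + 96 = -1822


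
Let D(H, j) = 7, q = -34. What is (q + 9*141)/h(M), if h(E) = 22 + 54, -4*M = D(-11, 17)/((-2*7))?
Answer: 65/4 ≈ 16.250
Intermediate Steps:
M = ⅛ (M = -7/(4*((-2*7))) = -7/(4*(-14)) = -7*(-1)/(4*14) = -¼*(-½) = ⅛ ≈ 0.12500)
h(E) = 76
(q + 9*141)/h(M) = (-34 + 9*141)/76 = (-34 + 1269)*(1/76) = 1235*(1/76) = 65/4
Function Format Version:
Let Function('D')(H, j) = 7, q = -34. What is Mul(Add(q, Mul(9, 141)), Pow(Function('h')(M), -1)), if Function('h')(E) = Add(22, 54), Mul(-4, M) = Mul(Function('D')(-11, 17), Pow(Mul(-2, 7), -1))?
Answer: Rational(65, 4) ≈ 16.250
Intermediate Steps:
M = Rational(1, 8) (M = Mul(Rational(-1, 4), Mul(7, Pow(Mul(-2, 7), -1))) = Mul(Rational(-1, 4), Mul(7, Pow(-14, -1))) = Mul(Rational(-1, 4), Mul(7, Rational(-1, 14))) = Mul(Rational(-1, 4), Rational(-1, 2)) = Rational(1, 8) ≈ 0.12500)
Function('h')(E) = 76
Mul(Add(q, Mul(9, 141)), Pow(Function('h')(M), -1)) = Mul(Add(-34, Mul(9, 141)), Pow(76, -1)) = Mul(Add(-34, 1269), Rational(1, 76)) = Mul(1235, Rational(1, 76)) = Rational(65, 4)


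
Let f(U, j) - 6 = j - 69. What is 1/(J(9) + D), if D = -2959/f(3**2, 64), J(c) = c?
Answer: -1/2950 ≈ -0.00033898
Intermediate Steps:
f(U, j) = -63 + j (f(U, j) = 6 + (j - 69) = 6 + (-69 + j) = -63 + j)
D = -2959 (D = -2959/(-63 + 64) = -2959/1 = -2959*1 = -2959)
1/(J(9) + D) = 1/(9 - 2959) = 1/(-2950) = -1/2950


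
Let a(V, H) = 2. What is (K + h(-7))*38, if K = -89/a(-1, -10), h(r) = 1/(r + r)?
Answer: -11856/7 ≈ -1693.7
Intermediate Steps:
h(r) = 1/(2*r)
K = -89/2 ≈ -44.500
(K + h(-7))*38 = (-89/2 + (½)/(-7))*38 = (-89/2 + (½)*(-⅐))*38 = (-89/2 - 1/14)*38 = -312/7*38 = -11856/7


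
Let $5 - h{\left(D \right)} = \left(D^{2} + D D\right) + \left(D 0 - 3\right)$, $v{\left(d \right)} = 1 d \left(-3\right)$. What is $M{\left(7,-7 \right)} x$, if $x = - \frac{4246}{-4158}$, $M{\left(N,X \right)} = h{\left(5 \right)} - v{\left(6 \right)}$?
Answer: $- \frac{1544}{63} \approx -24.508$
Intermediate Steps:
$v{\left(d \right)} = - 3 d$ ($v{\left(d \right)} = d \left(-3\right) = - 3 d$)
$h{\left(D \right)} = 8 - 2 D^{2}$ ($h{\left(D \right)} = 5 - \left(\left(D^{2} + D D\right) + \left(D 0 - 3\right)\right) = 5 - \left(\left(D^{2} + D^{2}\right) + \left(0 - 3\right)\right) = 5 - \left(2 D^{2} - 3\right) = 5 - \left(-3 + 2 D^{2}\right) = 8 - 2 D^{2}$)
$M{\left(N,X \right)} = -24$ ($M{\left(N,X \right)} = \left(8 - 2 \cdot 5^{2}\right) - \left(-3\right) 6 = \left(8 - 50\right) - -18 = \left(8 - 50\right) + 18 = -42 + 18 = -24$)
$x = \frac{193}{189}$ ($x = \left(-4246\right) \left(- \frac{1}{4158}\right) = \frac{193}{189} \approx 1.0212$)
$M{\left(7,-7 \right)} x = \left(-24\right) \frac{193}{189} = - \frac{1544}{63}$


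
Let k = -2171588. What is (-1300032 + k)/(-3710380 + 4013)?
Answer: 3471620/3706367 ≈ 0.93666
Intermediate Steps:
(-1300032 + k)/(-3710380 + 4013) = (-1300032 - 2171588)/(-3710380 + 4013) = -3471620/(-3706367) = -3471620*(-1/3706367) = 3471620/3706367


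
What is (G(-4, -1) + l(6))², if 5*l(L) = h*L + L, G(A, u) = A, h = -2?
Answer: 676/25 ≈ 27.040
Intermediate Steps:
l(L) = -L/5 (l(L) = (-2*L + L)/5 = (-L)/5 = -L/5)
(G(-4, -1) + l(6))² = (-4 - ⅕*6)² = (-4 - 6/5)² = (-26/5)² = 676/25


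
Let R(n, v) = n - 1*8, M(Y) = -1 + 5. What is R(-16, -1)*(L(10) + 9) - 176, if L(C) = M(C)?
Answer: -488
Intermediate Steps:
M(Y) = 4
L(C) = 4
R(n, v) = -8 + n (R(n, v) = n - 8 = -8 + n)
R(-16, -1)*(L(10) + 9) - 176 = (-8 - 16)*(4 + 9) - 176 = -24*13 - 176 = -312 - 176 = -488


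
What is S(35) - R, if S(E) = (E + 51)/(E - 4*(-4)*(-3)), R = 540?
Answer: -7106/13 ≈ -546.62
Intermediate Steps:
S(E) = (51 + E)/(-48 + E) (S(E) = (51 + E)/(E + 16*(-3)) = (51 + E)/(E - 48) = (51 + E)/(-48 + E))
S(35) - R = (51 + 35)/(-48 + 35) - 1*540 = 86/(-13) - 540 = -1/13*86 - 540 = -86/13 - 540 = -7106/13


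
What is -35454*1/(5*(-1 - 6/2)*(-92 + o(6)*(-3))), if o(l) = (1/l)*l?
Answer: -933/50 ≈ -18.660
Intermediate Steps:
o(l) = 1 (o(l) = l/l = 1)
-35454*1/(5*(-1 - 6/2)*(-92 + o(6)*(-3))) = -35454*1/(5*(-1 - 6/2)*(-92 + 1*(-3))) = -35454*1/(5*(-1 - 6*½)*(-92 - 3)) = -35454*(-1/(475*(-1 - 3))) = -35454/((5*(-4))*(-95)) = -35454/((-20*(-95))) = -35454/1900 = -35454*1/1900 = -933/50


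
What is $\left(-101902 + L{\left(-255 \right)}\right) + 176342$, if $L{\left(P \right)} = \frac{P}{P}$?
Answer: $74441$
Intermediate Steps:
$L{\left(P \right)} = 1$
$\left(-101902 + L{\left(-255 \right)}\right) + 176342 = \left(-101902 + 1\right) + 176342 = -101901 + 176342 = 74441$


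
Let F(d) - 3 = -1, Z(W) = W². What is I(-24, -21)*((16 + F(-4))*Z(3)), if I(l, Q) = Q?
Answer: -3402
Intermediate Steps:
F(d) = 2 (F(d) = 3 - 1 = 2)
I(-24, -21)*((16 + F(-4))*Z(3)) = -21*(16 + 2)*3² = -378*9 = -21*162 = -3402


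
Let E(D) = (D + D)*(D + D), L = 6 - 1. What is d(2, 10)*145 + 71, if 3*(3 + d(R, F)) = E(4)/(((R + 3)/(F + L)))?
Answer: 8916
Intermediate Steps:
L = 5
E(D) = 4*D² (E(D) = (2*D)*(2*D) = 4*D²)
d(R, F) = -3 + 64*(5 + F)/(3*(3 + R)) (d(R, F) = -3 + ((4*4²)/(((R + 3)/(F + 5))))/3 = -3 + ((4*16)/(((3 + R)/(5 + F))))/3 = -3 + (64/(((3 + R)/(5 + F))))/3 = -3 + (64*((5 + F)/(3 + R)))/3 = -3 + (64*(5 + F)/(3 + R))/3 = -3 + 64*(5 + F)/(3*(3 + R)))
d(2, 10)*145 + 71 = ((293 - 9*2 + 64*10)/(3*(3 + 2)))*145 + 71 = ((⅓)*(293 - 18 + 640)/5)*145 + 71 = ((⅓)*(⅕)*915)*145 + 71 = 61*145 + 71 = 8845 + 71 = 8916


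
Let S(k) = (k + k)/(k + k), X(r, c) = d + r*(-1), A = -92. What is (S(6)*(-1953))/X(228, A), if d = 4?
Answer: 279/32 ≈ 8.7188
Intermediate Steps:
X(r, c) = 4 - r (X(r, c) = 4 + r*(-1) = 4 - r)
S(k) = 1 (S(k) = (2*k)/((2*k)) = (2*k)*(1/(2*k)) = 1)
(S(6)*(-1953))/X(228, A) = (1*(-1953))/(4 - 1*228) = -1953/(4 - 228) = -1953/(-224) = -1953*(-1/224) = 279/32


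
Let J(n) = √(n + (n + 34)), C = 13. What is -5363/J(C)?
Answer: -5363*√15/30 ≈ -692.36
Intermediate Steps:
J(n) = √(34 + 2*n) (J(n) = √(n + (34 + n)) = √(34 + 2*n))
-5363/J(C) = -5363/√(34 + 2*13) = -5363/√(34 + 26) = -5363*√15/30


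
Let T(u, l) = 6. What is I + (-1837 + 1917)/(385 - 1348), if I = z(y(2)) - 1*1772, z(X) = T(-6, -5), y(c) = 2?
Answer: -1700738/963 ≈ -1766.1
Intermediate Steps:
z(X) = 6
I = -1766 (I = 6 - 1*1772 = 6 - 1772 = -1766)
I + (-1837 + 1917)/(385 - 1348) = -1766 + (-1837 + 1917)/(385 - 1348) = -1766 + 80/(-963) = -1766 + 80*(-1/963) = -1766 - 80/963 = -1700738/963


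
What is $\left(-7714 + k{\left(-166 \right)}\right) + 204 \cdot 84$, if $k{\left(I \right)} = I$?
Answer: $9256$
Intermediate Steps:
$\left(-7714 + k{\left(-166 \right)}\right) + 204 \cdot 84 = \left(-7714 - 166\right) + 204 \cdot 84 = -7880 + 17136 = 9256$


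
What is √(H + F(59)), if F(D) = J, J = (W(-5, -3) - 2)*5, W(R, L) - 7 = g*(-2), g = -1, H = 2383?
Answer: √2418 ≈ 49.173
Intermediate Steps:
W(R, L) = 9 (W(R, L) = 7 - 1*(-2) = 7 + 2 = 9)
J = 35 (J = (9 - 2)*5 = 7*5 = 35)
F(D) = 35
√(H + F(59)) = √(2383 + 35) = √2418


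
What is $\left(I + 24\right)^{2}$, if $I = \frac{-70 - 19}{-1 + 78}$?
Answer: $\frac{3094081}{5929} \approx 521.86$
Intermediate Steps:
$I = - \frac{89}{77} \approx -1.1558$
$\left(I + 24\right)^{2} = \left(- \frac{89}{77} + 24\right)^{2} = \left(\frac{1759}{77}\right)^{2} = \frac{3094081}{5929}$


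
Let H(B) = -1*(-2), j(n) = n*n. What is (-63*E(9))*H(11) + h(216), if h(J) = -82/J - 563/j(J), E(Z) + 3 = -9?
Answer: 70525597/46656 ≈ 1511.6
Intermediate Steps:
E(Z) = -12 (E(Z) = -3 - 9 = -12)
j(n) = n²
H(B) = 2
h(J) = -563/J² - 82/J (h(J) = -82/J - 563/J² = -563/J² - 82/J)
(-63*E(9))*H(11) + h(216) = -63*(-12)*2 + (-563 - 82*216)/216² = 756*2 + (-563 - 17712)/46656 = 1512 + (1/46656)*(-18275) = 1512 - 18275/46656 = 70525597/46656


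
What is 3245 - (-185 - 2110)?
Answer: 5540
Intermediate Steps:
3245 - (-185 - 2110) = 3245 - 1*(-2295) = 3245 + 2295 = 5540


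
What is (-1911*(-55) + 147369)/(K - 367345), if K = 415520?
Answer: 252474/48175 ≈ 5.2408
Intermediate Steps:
(-1911*(-55) + 147369)/(K - 367345) = (-1911*(-55) + 147369)/(415520 - 367345) = (105105 + 147369)/48175 = 252474*(1/48175) = 252474/48175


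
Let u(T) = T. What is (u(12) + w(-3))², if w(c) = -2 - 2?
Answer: 64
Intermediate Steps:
w(c) = -4
(u(12) + w(-3))² = (12 - 4)² = 8² = 64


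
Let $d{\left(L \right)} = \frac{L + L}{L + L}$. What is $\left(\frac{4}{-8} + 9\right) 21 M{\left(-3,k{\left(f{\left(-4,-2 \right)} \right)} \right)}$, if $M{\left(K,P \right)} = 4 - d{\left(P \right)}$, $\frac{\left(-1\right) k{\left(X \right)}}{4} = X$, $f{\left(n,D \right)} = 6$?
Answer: $\frac{1071}{2} \approx 535.5$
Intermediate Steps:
$d{\left(L \right)} = 1$ ($d{\left(L \right)} = \frac{2 L}{2 L} = 2 L \frac{1}{2 L} = 1$)
$k{\left(X \right)} = - 4 X$
$M{\left(K,P \right)} = 3$ ($M{\left(K,P \right)} = 4 - 1 = 3$)
$\left(\frac{4}{-8} + 9\right) 21 M{\left(-3,k{\left(f{\left(-4,-2 \right)} \right)} \right)} = \left(\frac{4}{-8} + 9\right) 21 \cdot 3 = \left(4 \left(- \frac{1}{8}\right) + 9\right) 21 \cdot 3 = \left(- \frac{1}{2} + 9\right) 21 \cdot 3 = \frac{17}{2} \cdot 21 \cdot 3 = \frac{357}{2} \cdot 3 = \frac{1071}{2}$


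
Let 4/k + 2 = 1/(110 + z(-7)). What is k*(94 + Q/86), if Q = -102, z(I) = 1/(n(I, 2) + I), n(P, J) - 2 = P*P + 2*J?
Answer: -42152942/226051 ≈ -186.48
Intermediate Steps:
n(P, J) = 2 + P² + 2*J (n(P, J) = 2 + (P*P + 2*J) = 2 + (P² + 2*J) = 2 + P² + 2*J)
z(I) = 1/(6 + I + I²) (z(I) = 1/((2 + I² + 2*2) + I) = 1/((2 + I² + 4) + I) = 1/((6 + I²) + I) = 1/(6 + I + I²))
k = -10562/5257 (k = 4/(-2 + 1/(110 + 1/(6 - 7 + (-7)²))) = 4/(-2 + 1/(110 + 1/(6 - 7 + 49))) = 4/(-2 + 1/(110 + 1/48)) = 4/(-2 + 1/(5281/48)) = 4/(-2 + 48/5281) = 4/(-10514/5281) = 4*(-5281/10514) = -10562/5257 ≈ -2.0091)
k*(94 + Q/86) = -10562*(94 - 102/86)/5257 = -10562*(94 - 102*1/86)/5257 = -10562*(94 - 51/43)/5257 = -10562/5257*3991/43 = -42152942/226051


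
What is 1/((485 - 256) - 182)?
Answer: 1/47 ≈ 0.021277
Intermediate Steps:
1/((485 - 256) - 182) = 1/(229 - 182) = 1/47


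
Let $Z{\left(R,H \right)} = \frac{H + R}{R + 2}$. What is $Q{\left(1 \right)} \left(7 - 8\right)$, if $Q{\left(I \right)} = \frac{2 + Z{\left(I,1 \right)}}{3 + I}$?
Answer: $- \frac{2}{3} \approx -0.66667$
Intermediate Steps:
$Z{\left(R,H \right)} = \frac{H + R}{2 + R}$
$Q{\left(I \right)} = \frac{2 + \frac{1 + I}{2 + I}}{3 + I}$
$Q{\left(1 \right)} \left(7 - 8\right) = \frac{5 + 3 \cdot 1}{\left(2 + 1\right) \left(3 + 1\right)} \left(7 - 8\right) = \frac{5 + 3}{3 \cdot 4} \left(-1\right) = \frac{1}{3} \cdot \frac{1}{4} \cdot 8 \left(-1\right) = \frac{2}{3} \left(-1\right) = - \frac{2}{3}$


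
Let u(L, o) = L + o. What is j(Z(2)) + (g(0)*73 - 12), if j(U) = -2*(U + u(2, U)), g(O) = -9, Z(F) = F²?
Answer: -689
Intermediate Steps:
j(U) = -4 - 4*U (j(U) = -2*(U + (2 + U)) = -2*(2 + 2*U) = -4 - 4*U)
j(Z(2)) + (g(0)*73 - 12) = (-4 - 4*2²) + (-9*73 - 12) = (-4 - 4*4) + (-657 - 12) = (-4 - 16) - 669 = -20 - 669 = -689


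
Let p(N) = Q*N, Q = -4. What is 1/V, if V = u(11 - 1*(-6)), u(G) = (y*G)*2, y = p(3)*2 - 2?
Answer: -1/884 ≈ -0.0011312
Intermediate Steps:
p(N) = -4*N
y = -26 (y = -4*3*2 - 2 = -12*2 - 2 = -24 - 2 = -26)
u(G) = -52*G (u(G) = -26*G*2 = -52*G)
V = -884 (V = -52*(11 - 1*(-6)) = -52*(11 + 6) = -52*17 = -884)
1/V = 1/(-884) = -1/884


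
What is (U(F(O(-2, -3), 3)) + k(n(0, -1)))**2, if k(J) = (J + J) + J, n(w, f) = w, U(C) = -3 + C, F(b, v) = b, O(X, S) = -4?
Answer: 49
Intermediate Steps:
k(J) = 3*J (k(J) = 2*J + J = 3*J)
(U(F(O(-2, -3), 3)) + k(n(0, -1)))**2 = ((-3 - 4) + 3*0)**2 = (-7 + 0)**2 = (-7)**2 = 49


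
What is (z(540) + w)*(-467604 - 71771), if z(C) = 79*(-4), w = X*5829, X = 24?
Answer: -75285962500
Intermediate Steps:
w = 139896 (w = 24*5829 = 139896)
z(C) = -316
(z(540) + w)*(-467604 - 71771) = (-316 + 139896)*(-467604 - 71771) = 139580*(-539375) = -75285962500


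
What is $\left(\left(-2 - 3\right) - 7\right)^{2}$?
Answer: $144$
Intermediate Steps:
$\left(\left(-2 - 3\right) - 7\right)^{2} = \left(-5 - 7\right)^{2} = \left(-12\right)^{2} = 144$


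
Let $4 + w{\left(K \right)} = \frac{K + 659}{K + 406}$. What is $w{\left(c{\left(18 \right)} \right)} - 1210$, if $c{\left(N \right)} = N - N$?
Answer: $- \frac{492225}{406} \approx -1212.4$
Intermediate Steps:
$c{\left(N \right)} = 0$
$w{\left(K \right)} = -4 + \frac{659 + K}{406 + K}$ ($w{\left(K \right)} = -4 + \frac{K + 659}{K + 406} = -4 + \frac{659 + K}{406 + K}$)
$w{\left(c{\left(18 \right)} \right)} - 1210 = \frac{-965 - 0}{406 + 0} - 1210 = \frac{-965 + 0}{406} - 1210 = \frac{1}{406} \left(-965\right) - 1210 = - \frac{965}{406} - 1210 = - \frac{492225}{406}$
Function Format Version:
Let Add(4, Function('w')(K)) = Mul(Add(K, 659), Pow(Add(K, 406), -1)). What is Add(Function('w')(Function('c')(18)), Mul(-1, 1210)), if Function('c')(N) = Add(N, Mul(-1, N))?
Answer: Rational(-492225, 406) ≈ -1212.4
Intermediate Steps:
Function('c')(N) = 0
Function('w')(K) = Add(-4, Mul(Pow(Add(406, K), -1), Add(659, K))) (Function('w')(K) = Add(-4, Mul(Add(K, 659), Pow(Add(K, 406), -1))) = Add(-4, Mul(Add(659, K), Pow(Add(406, K), -1))) = Add(-4, Mul(Pow(Add(406, K), -1), Add(659, K))))
Add(Function('w')(Function('c')(18)), Mul(-1, 1210)) = Add(Mul(Pow(Add(406, 0), -1), Add(-965, Mul(-3, 0))), Mul(-1, 1210)) = Add(Mul(Pow(406, -1), Add(-965, 0)), -1210) = Add(Mul(Rational(1, 406), -965), -1210) = Add(Rational(-965, 406), -1210) = Rational(-492225, 406)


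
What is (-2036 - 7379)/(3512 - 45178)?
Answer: 9415/41666 ≈ 0.22596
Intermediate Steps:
(-2036 - 7379)/(3512 - 45178) = -9415/(-41666) = -9415*(-1/41666) = 9415/41666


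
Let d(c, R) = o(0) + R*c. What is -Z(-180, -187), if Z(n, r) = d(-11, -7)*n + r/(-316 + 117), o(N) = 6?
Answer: 2972873/199 ≈ 14939.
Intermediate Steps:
d(c, R) = 6 + R*c
Z(n, r) = 83*n - r/199 (Z(n, r) = (6 - 7*(-11))*n + r/(-316 + 117) = (6 + 77)*n + r/(-199) = 83*n - r/199)
-Z(-180, -187) = -(83*(-180) - 1/199*(-187)) = -(-14940 + 187/199) = -1*(-2972873/199) = 2972873/199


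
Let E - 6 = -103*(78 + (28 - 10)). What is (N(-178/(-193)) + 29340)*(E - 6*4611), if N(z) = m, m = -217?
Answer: -1093510404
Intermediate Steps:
N(z) = -217
E = -9882 (E = 6 - 103*(78 + (28 - 10)) = 6 - 103*(78 + 18) = 6 - 103*96 = 6 - 9888 = -9882)
(N(-178/(-193)) + 29340)*(E - 6*4611) = (-217 + 29340)*(-9882 - 6*4611) = 29123*(-9882 - 27666) = 29123*(-37548) = -1093510404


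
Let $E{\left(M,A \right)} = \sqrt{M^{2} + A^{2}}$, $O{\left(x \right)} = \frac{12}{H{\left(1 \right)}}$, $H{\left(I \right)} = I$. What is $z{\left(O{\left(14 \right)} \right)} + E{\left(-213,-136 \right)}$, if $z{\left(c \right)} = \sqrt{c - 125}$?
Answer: $\sqrt{63865} + i \sqrt{113} \approx 252.72 + 10.63 i$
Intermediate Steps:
$O{\left(x \right)} = 12$ ($O{\left(x \right)} = \frac{12}{1} = 12 \cdot 1 = 12$)
$z{\left(c \right)} = \sqrt{-125 + c}$
$E{\left(M,A \right)} = \sqrt{A^{2} + M^{2}}$
$z{\left(O{\left(14 \right)} \right)} + E{\left(-213,-136 \right)} = \sqrt{-125 + 12} + \sqrt{\left(-136\right)^{2} + \left(-213\right)^{2}} = \sqrt{-113} + \sqrt{18496 + 45369} = i \sqrt{113} + \sqrt{63865} = \sqrt{63865} + i \sqrt{113}$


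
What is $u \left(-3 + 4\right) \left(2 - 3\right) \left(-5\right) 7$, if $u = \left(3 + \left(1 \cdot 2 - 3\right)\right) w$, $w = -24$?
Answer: $-1680$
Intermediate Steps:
$u = -48$ ($u = \left(3 + \left(1 \cdot 2 - 3\right)\right) \left(-24\right) = \left(3 + \left(2 - 3\right)\right) \left(-24\right) = \left(3 - 1\right) \left(-24\right) = 2 \left(-24\right) = -48$)
$u \left(-3 + 4\right) \left(2 - 3\right) \left(-5\right) 7 = - 48 \left(-3 + 4\right) \left(2 - 3\right) \left(-5\right) 7 = - 48 \cdot 1 \left(-1\right) \left(-5\right) 7 = - 48 \left(-1\right) \left(-5\right) 7 = - 48 \cdot 5 \cdot 7 = \left(-48\right) 35 = -1680$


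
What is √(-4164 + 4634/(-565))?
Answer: I*√1331871110/565 ≈ 64.593*I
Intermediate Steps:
√(-4164 + 4634/(-565)) = √(-4164 + 4634*(-1/565)) = √(-4164 - 4634/565) = √(-2357294/565) = I*√1331871110/565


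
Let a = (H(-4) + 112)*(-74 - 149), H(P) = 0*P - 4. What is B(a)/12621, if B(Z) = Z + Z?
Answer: -16056/4207 ≈ -3.8165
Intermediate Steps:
H(P) = -4 (H(P) = 0 - 4 = -4)
a = -24084 (a = (-4 + 112)*(-74 - 149) = 108*(-223) = -24084)
B(Z) = 2*Z
B(a)/12621 = (2*(-24084))/12621 = -48168*1/12621 = -16056/4207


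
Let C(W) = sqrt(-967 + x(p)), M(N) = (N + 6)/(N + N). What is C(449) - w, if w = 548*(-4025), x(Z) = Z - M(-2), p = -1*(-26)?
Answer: 2205700 + 2*I*sqrt(235) ≈ 2.2057e+6 + 30.659*I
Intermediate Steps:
p = 26
M(N) = (6 + N)/(2*N) (M(N) = (6 + N)/((2*N)) = (6 + N)*(1/(2*N)) = (6 + N)/(2*N))
x(Z) = 1 + Z (x(Z) = Z - (6 - 2)/(2*(-2)) = Z - (-1)*4/(2*2) = Z - 1*(-1) = Z + 1 = 1 + Z)
C(W) = 2*I*sqrt(235) (C(W) = sqrt(-967 + (1 + 26)) = sqrt(-967 + 27) = sqrt(-940) = 2*I*sqrt(235))
w = -2205700
C(449) - w = 2*I*sqrt(235) - 1*(-2205700) = 2*I*sqrt(235) + 2205700 = 2205700 + 2*I*sqrt(235)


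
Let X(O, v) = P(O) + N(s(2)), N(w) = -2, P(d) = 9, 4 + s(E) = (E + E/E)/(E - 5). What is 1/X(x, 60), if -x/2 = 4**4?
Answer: 1/7 ≈ 0.14286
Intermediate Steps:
s(E) = -4 + (1 + E)/(-5 + E) (s(E) = -4 + (E + E/E)/(E - 5) = -4 + (E + 1)/(-5 + E) = -4 + (1 + E)/(-5 + E))
x = -512 (x = -2*4**4 = -2*256 = -512)
X(O, v) = 7 (X(O, v) = 9 - 2 = 7)
1/X(x, 60) = 1/7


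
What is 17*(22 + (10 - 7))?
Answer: 425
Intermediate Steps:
17*(22 + (10 - 7)) = 17*(22 + 3) = 17*25 = 425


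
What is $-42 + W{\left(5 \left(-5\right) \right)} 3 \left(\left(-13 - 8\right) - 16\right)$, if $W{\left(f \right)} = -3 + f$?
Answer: $3066$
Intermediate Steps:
$-42 + W{\left(5 \left(-5\right) \right)} 3 \left(\left(-13 - 8\right) - 16\right) = -42 + \left(-3 + 5 \left(-5\right)\right) 3 \left(\left(-13 - 8\right) - 16\right) = -42 + \left(-3 - 25\right) 3 \left(-21 - 16\right) = -42 + \left(-28\right) 3 \left(-37\right) = -42 - -3108 = -42 + 3108 = 3066$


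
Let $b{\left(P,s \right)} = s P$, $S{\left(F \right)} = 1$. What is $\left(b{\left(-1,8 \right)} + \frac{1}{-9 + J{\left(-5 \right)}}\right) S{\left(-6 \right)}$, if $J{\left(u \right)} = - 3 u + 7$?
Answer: $- \frac{103}{13} \approx -7.9231$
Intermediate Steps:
$J{\left(u \right)} = 7 - 3 u$
$b{\left(P,s \right)} = P s$
$\left(b{\left(-1,8 \right)} + \frac{1}{-9 + J{\left(-5 \right)}}\right) S{\left(-6 \right)} = \left(\left(-1\right) 8 + \frac{1}{-9 + \left(7 - -15\right)}\right) 1 = \left(-8 + \frac{1}{-9 + \left(7 + 15\right)}\right) 1 = \left(-8 + \frac{1}{-9 + 22}\right) 1 = \left(-8 + \frac{1}{13}\right) 1 = \left(- \frac{103}{13}\right) 1 = - \frac{103}{13}$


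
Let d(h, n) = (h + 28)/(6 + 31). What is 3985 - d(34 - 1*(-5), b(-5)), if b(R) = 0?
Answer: 147378/37 ≈ 3983.2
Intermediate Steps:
d(h, n) = 28/37 + h/37 (d(h, n) = (28 + h)/37 = (28 + h)*(1/37) = 28/37 + h/37)
3985 - d(34 - 1*(-5), b(-5)) = 3985 - (28/37 + (34 - 1*(-5))/37) = 3985 - (28/37 + (34 + 5)/37) = 3985 - (28/37 + (1/37)*39) = 3985 - (28/37 + 39/37) = 3985 - 1*67/37 = 3985 - 67/37 = 147378/37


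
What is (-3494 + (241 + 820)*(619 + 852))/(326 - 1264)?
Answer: -1557237/938 ≈ -1660.2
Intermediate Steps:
(-3494 + (241 + 820)*(619 + 852))/(326 - 1264) = (-3494 + 1061*1471)/(-938) = (-3494 + 1560731)*(-1/938) = 1557237*(-1/938) = -1557237/938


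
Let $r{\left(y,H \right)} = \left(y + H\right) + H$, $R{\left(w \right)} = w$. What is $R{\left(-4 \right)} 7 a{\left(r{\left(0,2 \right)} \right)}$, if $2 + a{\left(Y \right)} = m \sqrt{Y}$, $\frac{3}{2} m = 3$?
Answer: $-56$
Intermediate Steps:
$r{\left(y,H \right)} = y + 2 H$ ($r{\left(y,H \right)} = \left(H + y\right) + H = y + 2 H$)
$m = 2$ ($m = \frac{2}{3} \cdot 3 = 2$)
$a{\left(Y \right)} = -2 + 2 \sqrt{Y}$
$R{\left(-4 \right)} 7 a{\left(r{\left(0,2 \right)} \right)} = \left(-4\right) 7 \left(-2 + 2 \sqrt{0 + 2 \cdot 2}\right) = - 28 \left(-2 + 2 \sqrt{0 + 4}\right) = - 28 \left(-2 + 2 \sqrt{4}\right) = - 28 \left(-2 + 2 \cdot 2\right) = - 28 \left(-2 + 4\right) = \left(-28\right) 2 = -56$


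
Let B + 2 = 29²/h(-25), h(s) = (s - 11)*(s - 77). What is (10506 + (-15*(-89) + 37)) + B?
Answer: 43609513/3672 ≈ 11876.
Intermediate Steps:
h(s) = (-77 + s)*(-11 + s) (h(s) = (-11 + s)*(-77 + s) = (-77 + s)*(-11 + s))
B = -6503/3672 (B = -2 + 29²/(847 + (-25)² - 88*(-25)) = -2 + 841/(847 + 625 + 2200) = -2 + 841/3672 = -6503/3672 ≈ -1.7710)
(10506 + (-15*(-89) + 37)) + B = (10506 + (-15*(-89) + 37)) - 6503/3672 = (10506 + (1335 + 37)) - 6503/3672 = (10506 + 1372) - 6503/3672 = 11878 - 6503/3672 = 43609513/3672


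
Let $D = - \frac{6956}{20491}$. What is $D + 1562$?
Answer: $\frac{31999986}{20491} \approx 1561.7$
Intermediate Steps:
$D = - \frac{6956}{20491}$ ($D = \left(-6956\right) \frac{1}{20491} = - \frac{6956}{20491} \approx -0.33947$)
$D + 1562 = - \frac{6956}{20491} + 1562 = \frac{31999986}{20491}$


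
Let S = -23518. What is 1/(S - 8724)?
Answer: -1/32242 ≈ -3.1015e-5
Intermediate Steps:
1/(S - 8724) = 1/(-23518 - 8724) = 1/(-32242) = -1/32242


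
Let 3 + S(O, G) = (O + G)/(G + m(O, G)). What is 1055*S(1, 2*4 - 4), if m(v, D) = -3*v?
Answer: 2110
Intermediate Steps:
S(O, G) = -3 + (G + O)/(G - 3*O) (S(O, G) = -3 + (O + G)/(G - 3*O) = -3 + (G + O)/(G - 3*O))
1055*S(1, 2*4 - 4) = 1055*(2*(-(2*4 - 4) + 5*1)/((2*4 - 4) - 3*1)) = 1055*(2*(-(8 - 4) + 5)/((8 - 4) - 3)) = 1055*(2*(-1*4 + 5)/(4 - 3)) = 1055*(2*(-4 + 5)/1) = 1055*(2*1*1) = 1055*2 = 2110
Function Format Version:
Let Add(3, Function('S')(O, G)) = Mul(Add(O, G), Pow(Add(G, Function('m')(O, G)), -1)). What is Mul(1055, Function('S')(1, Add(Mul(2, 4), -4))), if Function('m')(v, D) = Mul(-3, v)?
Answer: 2110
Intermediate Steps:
Function('S')(O, G) = Add(-3, Mul(Pow(Add(G, Mul(-3, O)), -1), Add(G, O))) (Function('S')(O, G) = Add(-3, Mul(Add(O, G), Pow(Add(G, Mul(-3, O)), -1))) = Add(-3, Mul(Add(G, O), Pow(Add(G, Mul(-3, O)), -1))) = Add(-3, Mul(Pow(Add(G, Mul(-3, O)), -1), Add(G, O))))
Mul(1055, Function('S')(1, Add(Mul(2, 4), -4))) = Mul(1055, Mul(2, Pow(Add(Add(Mul(2, 4), -4), Mul(-3, 1)), -1), Add(Mul(-1, Add(Mul(2, 4), -4)), Mul(5, 1)))) = Mul(1055, Mul(2, Pow(Add(Add(8, -4), -3), -1), Add(Mul(-1, Add(8, -4)), 5))) = Mul(1055, Mul(2, Pow(Add(4, -3), -1), Add(Mul(-1, 4), 5))) = Mul(1055, Mul(2, Pow(1, -1), Add(-4, 5))) = Mul(1055, Mul(2, 1, 1)) = Mul(1055, 2) = 2110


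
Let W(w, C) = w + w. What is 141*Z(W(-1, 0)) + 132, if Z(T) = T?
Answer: -150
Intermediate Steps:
W(w, C) = 2*w
141*Z(W(-1, 0)) + 132 = 141*(2*(-1)) + 132 = 141*(-2) + 132 = -282 + 132 = -150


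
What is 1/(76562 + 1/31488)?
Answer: 31488/2410784257 ≈ 1.3061e-5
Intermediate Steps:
1/(76562 + 1/31488) = 1/(2410784257/31488) = 31488/2410784257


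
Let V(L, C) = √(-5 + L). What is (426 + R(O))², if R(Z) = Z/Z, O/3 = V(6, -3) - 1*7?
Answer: 182329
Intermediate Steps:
O = -18 (O = 3*(√(-5 + 6) - 1*7) = 3*(√1 - 7) = 3*(1 - 7) = 3*(-6) = -18)
R(Z) = 1
(426 + R(O))² = (426 + 1)² = 427² = 182329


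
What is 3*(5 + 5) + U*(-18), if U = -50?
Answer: 930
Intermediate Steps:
3*(5 + 5) + U*(-18) = 3*(5 + 5) - 50*(-18) = 3*10 + 900 = 30 + 900 = 930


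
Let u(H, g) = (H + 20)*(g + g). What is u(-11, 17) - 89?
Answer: 217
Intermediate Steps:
u(H, g) = 2*g*(20 + H) (u(H, g) = (20 + H)*(2*g) = 2*g*(20 + H))
u(-11, 17) - 89 = 2*17*(20 - 11) - 89 = 2*17*9 - 89 = 306 - 89 = 217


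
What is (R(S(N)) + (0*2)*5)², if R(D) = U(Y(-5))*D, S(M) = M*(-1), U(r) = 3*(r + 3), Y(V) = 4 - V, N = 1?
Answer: 1296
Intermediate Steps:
U(r) = 9 + 3*r (U(r) = 3*(3 + r) = 9 + 3*r)
S(M) = -M
R(D) = 36*D (R(D) = (9 + 3*(4 - 1*(-5)))*D = (9 + 3*(4 + 5))*D = (9 + 3*9)*D = (9 + 27)*D = 36*D)
(R(S(N)) + (0*2)*5)² = (36*(-1*1) + (0*2)*5)² = (36*(-1) + 0*5)² = (-36 + 0)² = (-36)² = 1296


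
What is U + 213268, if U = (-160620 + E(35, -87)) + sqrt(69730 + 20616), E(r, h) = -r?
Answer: 52613 + sqrt(90346) ≈ 52914.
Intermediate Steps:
U = -160655 + sqrt(90346) (U = (-160620 - 1*35) + sqrt(69730 + 20616) = (-160620 - 35) + sqrt(90346) = -160655 + sqrt(90346) ≈ -1.6035e+5)
U + 213268 = (-160655 + sqrt(90346)) + 213268 = 52613 + sqrt(90346)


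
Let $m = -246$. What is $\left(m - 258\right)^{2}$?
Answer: $254016$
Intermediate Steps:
$\left(m - 258\right)^{2} = \left(-246 - 258\right)^{2} = \left(-504\right)^{2} = 254016$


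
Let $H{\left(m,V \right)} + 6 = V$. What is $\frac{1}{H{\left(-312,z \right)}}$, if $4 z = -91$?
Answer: $- \frac{4}{115} \approx -0.034783$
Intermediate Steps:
$z = - \frac{91}{4}$ ($z = \frac{1}{4} \left(-91\right) = - \frac{91}{4} \approx -22.75$)
$H{\left(m,V \right)} = -6 + V$
$\frac{1}{H{\left(-312,z \right)}} = \frac{1}{-6 - \frac{91}{4}} = \frac{1}{- \frac{115}{4}} = - \frac{4}{115}$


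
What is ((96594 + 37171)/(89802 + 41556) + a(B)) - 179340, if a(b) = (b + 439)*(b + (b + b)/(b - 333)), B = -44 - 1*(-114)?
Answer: -4974096892225/34547154 ≈ -1.4398e+5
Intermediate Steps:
B = 70 (B = -44 + 114 = 70)
a(b) = (439 + b)*(b + 2*b/(-333 + b)) (a(b) = (439 + b)*(b + (2*b)/(-333 + b)) = (439 + b)*(b + 2*b/(-333 + b)))
((96594 + 37171)/(89802 + 41556) + a(B)) - 179340 = ((96594 + 37171)/(89802 + 41556) + 70*(-145309 + 70² + 108*70)/(-333 + 70)) - 179340 = (133765/131358 + 70*(-145309 + 4900 + 7560)/(-263)) - 179340 = (133765*(1/131358) + 70*(-1/263)*(-132849)) - 179340 = (133765/131358 + 9299430/263) - 179340 = 1221589706135/34547154 - 179340 = -4974096892225/34547154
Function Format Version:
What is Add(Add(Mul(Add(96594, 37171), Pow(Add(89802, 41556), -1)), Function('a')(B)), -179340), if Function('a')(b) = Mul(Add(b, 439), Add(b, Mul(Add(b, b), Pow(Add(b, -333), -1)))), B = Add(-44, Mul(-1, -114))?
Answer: Rational(-4974096892225, 34547154) ≈ -1.4398e+5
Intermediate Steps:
B = 70 (B = Add(-44, 114) = 70)
Function('a')(b) = Mul(Add(439, b), Add(b, Mul(2, b, Pow(Add(-333, b), -1)))) (Function('a')(b) = Mul(Add(439, b), Add(b, Mul(Mul(2, b), Pow(Add(-333, b), -1)))) = Mul(Add(439, b), Add(b, Mul(2, b, Pow(Add(-333, b), -1)))))
Add(Add(Mul(Add(96594, 37171), Pow(Add(89802, 41556), -1)), Function('a')(B)), -179340) = Add(Add(Mul(Add(96594, 37171), Pow(Add(89802, 41556), -1)), Mul(70, Pow(Add(-333, 70), -1), Add(-145309, Pow(70, 2), Mul(108, 70)))), -179340) = Add(Add(Mul(133765, Pow(131358, -1)), Mul(70, Pow(-263, -1), Add(-145309, 4900, 7560))), -179340) = Add(Add(Mul(133765, Rational(1, 131358)), Mul(70, Rational(-1, 263), -132849)), -179340) = Add(Add(Rational(133765, 131358), Rational(9299430, 263)), -179340) = Add(Rational(1221589706135, 34547154), -179340) = Rational(-4974096892225, 34547154)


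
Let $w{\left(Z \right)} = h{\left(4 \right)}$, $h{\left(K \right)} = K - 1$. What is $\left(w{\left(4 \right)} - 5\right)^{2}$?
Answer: $4$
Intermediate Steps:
$h{\left(K \right)} = -1 + K$
$w{\left(Z \right)} = 3$ ($w{\left(Z \right)} = -1 + 4 = 3$)
$\left(w{\left(4 \right)} - 5\right)^{2} = \left(3 - 5\right)^{2} = \left(-2\right)^{2} = 4$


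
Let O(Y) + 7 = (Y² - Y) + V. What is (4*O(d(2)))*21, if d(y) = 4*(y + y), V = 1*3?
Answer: 19824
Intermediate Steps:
V = 3
d(y) = 8*y (d(y) = 4*(2*y) = 8*y)
O(Y) = -4 + Y² - Y (O(Y) = -7 + ((Y² - Y) + 3) = -7 + (3 + Y² - Y) = -4 + Y² - Y)
(4*O(d(2)))*21 = (4*(-4 + (8*2)² - 8*2))*21 = (4*(-4 + 16² - 1*16))*21 = (4*(-4 + 256 - 16))*21 = (4*236)*21 = 944*21 = 19824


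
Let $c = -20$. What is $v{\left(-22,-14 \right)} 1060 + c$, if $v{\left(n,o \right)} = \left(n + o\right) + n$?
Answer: $-61500$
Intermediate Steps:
$v{\left(n,o \right)} = o + 2 n$
$v{\left(-22,-14 \right)} 1060 + c = \left(-14 + 2 \left(-22\right)\right) 1060 - 20 = \left(-14 - 44\right) 1060 - 20 = \left(-58\right) 1060 - 20 = -61480 - 20 = -61500$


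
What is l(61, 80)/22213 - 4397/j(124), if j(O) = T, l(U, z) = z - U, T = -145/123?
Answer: 12013481758/3220885 ≈ 3729.9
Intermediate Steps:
T = -145/123 (T = -145*1/123 = -145/123 ≈ -1.1789)
j(O) = -145/123
l(61, 80)/22213 - 4397/j(124) = (80 - 1*61)/22213 - 4397/(-145/123) = (80 - 61)*(1/22213) - 4397*(-123/145) = 19*(1/22213) + 540831/145 = 19/22213 + 540831/145 = 12013481758/3220885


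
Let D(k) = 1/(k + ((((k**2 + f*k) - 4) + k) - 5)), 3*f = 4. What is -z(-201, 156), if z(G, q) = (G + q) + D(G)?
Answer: 1787489/39722 ≈ 45.000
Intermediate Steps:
f = 4/3 (f = (1/3)*4 = 4/3 ≈ 1.3333)
D(k) = 1/(-9 + k**2 + 10*k/3) (D(k) = 1/(k + ((((k**2 + 4*k/3) - 4) + k) - 5)) = 1/(k + (((-4 + k**2 + 4*k/3) + k) - 5)) = 1/(k + ((-4 + k**2 + 7*k/3) - 5)) = 1/(k + (-9 + k**2 + 7*k/3)) = 1/(-9 + k**2 + 10*k/3))
z(G, q) = G + q + 3/(-27 + 3*G**2 + 10*G) (z(G, q) = (G + q) + 3/(-27 + 3*G**2 + 10*G) = G + q + 3/(-27 + 3*G**2 + 10*G))
-z(-201, 156) = -(3 + (-201 + 156)*(-27 + 3*(-201)**2 + 10*(-201)))/(-27 + 3*(-201)**2 + 10*(-201)) = -(3 - 45*(-27 + 3*40401 - 2010))/(-27 + 3*40401 - 2010) = -(3 - 45*(-27 + 121203 - 2010))/(-27 + 121203 - 2010) = -(3 - 45*119166)/119166 = -(3 - 5362470)/119166 = -(-5362467)/119166 = -1*(-1787489/39722) = 1787489/39722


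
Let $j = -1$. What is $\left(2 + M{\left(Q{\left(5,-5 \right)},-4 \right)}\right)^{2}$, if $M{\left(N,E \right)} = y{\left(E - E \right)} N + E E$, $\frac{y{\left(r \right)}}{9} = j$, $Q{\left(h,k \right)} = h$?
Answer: $729$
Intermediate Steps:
$y{\left(r \right)} = -9$ ($y{\left(r \right)} = 9 \left(-1\right) = -9$)
$M{\left(N,E \right)} = E^{2} - 9 N$ ($M{\left(N,E \right)} = - 9 N + E E = - 9 N + E^{2} = E^{2} - 9 N$)
$\left(2 + M{\left(Q{\left(5,-5 \right)},-4 \right)}\right)^{2} = \left(2 + \left(\left(-4\right)^{2} - 45\right)\right)^{2} = \left(2 + \left(16 - 45\right)\right)^{2} = \left(2 - 29\right)^{2} = \left(-27\right)^{2} = 729$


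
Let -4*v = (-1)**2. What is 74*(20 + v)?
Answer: 2923/2 ≈ 1461.5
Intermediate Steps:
v = -1/4 (v = -1/4*(-1)**2 = -1/4*1 = -1/4 ≈ -0.25000)
74*(20 + v) = 74*(20 - 1/4) = 74*(79/4) = 2923/2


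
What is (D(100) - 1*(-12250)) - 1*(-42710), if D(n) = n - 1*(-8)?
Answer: 55068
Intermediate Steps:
D(n) = 8 + n (D(n) = n + 8 = 8 + n)
(D(100) - 1*(-12250)) - 1*(-42710) = ((8 + 100) - 1*(-12250)) - 1*(-42710) = (108 + 12250) + 42710 = 12358 + 42710 = 55068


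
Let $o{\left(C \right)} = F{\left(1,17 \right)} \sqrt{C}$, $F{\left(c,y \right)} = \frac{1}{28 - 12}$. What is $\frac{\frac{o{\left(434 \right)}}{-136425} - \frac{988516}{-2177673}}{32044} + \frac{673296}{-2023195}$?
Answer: $- \frac{11745376575229133}{35295321430257585} - \frac{\sqrt{434}}{69945643200} \approx -0.33277$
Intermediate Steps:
$F{\left(c,y \right)} = \frac{1}{16}$
$o{\left(C \right)} = \frac{\sqrt{C}}{16}$
$\frac{\frac{o{\left(434 \right)}}{-136425} - \frac{988516}{-2177673}}{32044} + \frac{673296}{-2023195} = \frac{\frac{\frac{1}{16} \sqrt{434}}{-136425} - \frac{988516}{-2177673}}{32044} + \frac{673296}{-2023195} = \left(\frac{\sqrt{434}}{16} \left(- \frac{1}{136425}\right) - - \frac{988516}{2177673}\right) \frac{1}{32044} + 673296 \left(- \frac{1}{2023195}\right) = \left(- \frac{\sqrt{434}}{2182800} + \frac{988516}{2177673}\right) \frac{1}{32044} - \frac{673296}{2023195} = \left(\frac{988516}{2177673} - \frac{\sqrt{434}}{2182800}\right) \frac{1}{32044} - \frac{673296}{2023195} = \left(\frac{247129}{17445338403} - \frac{\sqrt{434}}{69945643200}\right) - \frac{673296}{2023195} = - \frac{11745376575229133}{35295321430257585} - \frac{\sqrt{434}}{69945643200}$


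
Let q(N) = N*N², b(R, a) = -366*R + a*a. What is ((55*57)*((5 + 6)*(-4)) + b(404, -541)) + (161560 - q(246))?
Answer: -14718499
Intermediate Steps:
b(R, a) = a² - 366*R (b(R, a) = -366*R + a² = a² - 366*R)
q(N) = N³
((55*57)*((5 + 6)*(-4)) + b(404, -541)) + (161560 - q(246)) = ((55*57)*((5 + 6)*(-4)) + ((-541)² - 366*404)) + (161560 - 1*246³) = (3135*(11*(-4)) + (292681 - 147864)) + (161560 - 1*14886936) = (3135*(-44) + 144817) + (161560 - 14886936) = (-137940 + 144817) - 14725376 = 6877 - 14725376 = -14718499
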